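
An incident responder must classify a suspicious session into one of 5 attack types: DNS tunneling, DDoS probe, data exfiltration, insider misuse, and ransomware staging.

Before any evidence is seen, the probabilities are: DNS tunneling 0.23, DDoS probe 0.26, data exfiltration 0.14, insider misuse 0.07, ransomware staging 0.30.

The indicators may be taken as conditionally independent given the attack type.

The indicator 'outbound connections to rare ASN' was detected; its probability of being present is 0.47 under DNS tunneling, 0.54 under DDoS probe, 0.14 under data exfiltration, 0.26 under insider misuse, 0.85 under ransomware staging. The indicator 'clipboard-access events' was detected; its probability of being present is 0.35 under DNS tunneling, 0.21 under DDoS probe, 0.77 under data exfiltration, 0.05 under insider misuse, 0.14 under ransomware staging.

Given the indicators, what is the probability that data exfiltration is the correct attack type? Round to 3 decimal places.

By Bayes' rule with conditional independence, the unnormalized weight for each hypothesis is prior × ∏ likelihoods:
  DNS tunneling: 0.23 × 0.47 × 0.35 = 0.037835
  DDoS probe: 0.26 × 0.54 × 0.21 = 0.029484
  data exfiltration: 0.14 × 0.14 × 0.77 = 0.015092
  insider misuse: 0.07 × 0.26 × 0.05 = 0.00091
  ransomware staging: 0.30 × 0.85 × 0.14 = 0.0357
Normalizing constant Z = 0.037835 + 0.029484 + 0.015092 + 0.00091 + 0.0357 = 0.11902.
P(data exfiltration | evidence) = 0.015092 / 0.11902 ≈ 0.127.

0.127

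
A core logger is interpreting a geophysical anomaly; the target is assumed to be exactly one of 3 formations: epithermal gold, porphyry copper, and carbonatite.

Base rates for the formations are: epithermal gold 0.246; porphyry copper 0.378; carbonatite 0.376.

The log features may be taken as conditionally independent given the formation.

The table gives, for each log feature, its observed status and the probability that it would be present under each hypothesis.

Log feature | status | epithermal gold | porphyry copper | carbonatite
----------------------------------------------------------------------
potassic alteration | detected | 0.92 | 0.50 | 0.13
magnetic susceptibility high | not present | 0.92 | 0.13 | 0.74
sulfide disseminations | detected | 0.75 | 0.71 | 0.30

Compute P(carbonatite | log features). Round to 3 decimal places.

By Bayes' rule with conditional independence, the unnormalized weight for each hypothesis is prior × ∏ likelihoods (using 1 − P(present | H) for each absent log feature):
  epithermal gold: 0.246 × 0.92 × (1 − 0.92) × 0.75 = 0.013579
  porphyry copper: 0.378 × 0.50 × (1 − 0.13) × 0.71 = 0.11675
  carbonatite: 0.376 × 0.13 × (1 − 0.74) × 0.30 = 0.0038126
The unnormalized weights sum to 0.13414.
P(carbonatite | evidence) = 0.0038126 / 0.13414 ≈ 0.028.

0.028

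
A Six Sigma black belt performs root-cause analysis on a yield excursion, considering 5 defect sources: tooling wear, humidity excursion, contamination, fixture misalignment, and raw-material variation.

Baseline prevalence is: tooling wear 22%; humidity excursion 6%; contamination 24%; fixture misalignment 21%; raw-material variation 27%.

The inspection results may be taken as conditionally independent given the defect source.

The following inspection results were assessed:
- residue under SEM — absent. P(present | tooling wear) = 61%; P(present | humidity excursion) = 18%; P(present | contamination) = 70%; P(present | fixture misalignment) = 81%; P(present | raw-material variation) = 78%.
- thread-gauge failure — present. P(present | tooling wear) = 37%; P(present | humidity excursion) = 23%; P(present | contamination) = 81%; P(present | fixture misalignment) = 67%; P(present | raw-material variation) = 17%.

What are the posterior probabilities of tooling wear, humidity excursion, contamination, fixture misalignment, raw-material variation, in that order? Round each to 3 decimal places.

0.230, 0.082, 0.422, 0.193, 0.073

For each hypothesis, the unnormalized posterior weight is prior × product of the inspection result likelihoods (using 1 − P(present | H) for each absent inspection result):
  tooling wear: 0.22 × (1 − 0.61) × 0.37 = 0.031746
  humidity excursion: 0.06 × (1 − 0.18) × 0.23 = 0.011316
  contamination: 0.24 × (1 − 0.70) × 0.81 = 0.05832
  fixture misalignment: 0.21 × (1 − 0.81) × 0.67 = 0.026733
  raw-material variation: 0.27 × (1 − 0.78) × 0.17 = 0.010098
Marginal likelihood of the evidence = 0.13821.
P(tooling wear | evidence) = 0.031746 / 0.13821 ≈ 0.230
P(humidity excursion | evidence) = 0.011316 / 0.13821 ≈ 0.082
P(contamination | evidence) = 0.05832 / 0.13821 ≈ 0.422
P(fixture misalignment | evidence) = 0.026733 / 0.13821 ≈ 0.193
P(raw-material variation | evidence) = 0.010098 / 0.13821 ≈ 0.073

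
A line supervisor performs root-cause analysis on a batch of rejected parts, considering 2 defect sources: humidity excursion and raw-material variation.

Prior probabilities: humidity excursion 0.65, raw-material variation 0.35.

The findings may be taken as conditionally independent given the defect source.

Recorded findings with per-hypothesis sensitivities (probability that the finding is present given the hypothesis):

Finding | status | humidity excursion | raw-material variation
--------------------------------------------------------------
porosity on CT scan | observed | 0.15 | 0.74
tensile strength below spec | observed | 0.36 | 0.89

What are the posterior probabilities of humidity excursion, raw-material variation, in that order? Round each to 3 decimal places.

0.132, 0.868

By Bayes' rule with conditional independence, the unnormalized weight for each hypothesis is prior × ∏ likelihoods:
  humidity excursion: 0.65 × 0.15 × 0.36 = 0.0351
  raw-material variation: 0.35 × 0.74 × 0.89 = 0.23051
Marginal likelihood of the evidence = 0.26561.
P(humidity excursion | evidence) = 0.0351 / 0.26561 ≈ 0.132
P(raw-material variation | evidence) = 0.23051 / 0.26561 ≈ 0.868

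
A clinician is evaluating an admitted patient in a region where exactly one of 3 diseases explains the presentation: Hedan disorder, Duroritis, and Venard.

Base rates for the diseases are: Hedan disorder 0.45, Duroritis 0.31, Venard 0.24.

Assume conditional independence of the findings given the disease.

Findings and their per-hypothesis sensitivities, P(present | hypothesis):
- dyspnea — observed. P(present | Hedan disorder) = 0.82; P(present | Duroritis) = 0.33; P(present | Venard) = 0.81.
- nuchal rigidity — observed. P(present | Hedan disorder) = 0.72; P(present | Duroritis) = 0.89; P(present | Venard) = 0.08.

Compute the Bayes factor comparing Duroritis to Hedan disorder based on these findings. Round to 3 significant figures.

Joint likelihood of the evidence pattern under each hypothesis:
  Duroritis: 0.33 × 0.89 = 0.2937
  Hedan disorder: 0.82 × 0.72 = 0.5904
Bayes factor = 0.2937 / 0.5904 ≈ 0.497

0.497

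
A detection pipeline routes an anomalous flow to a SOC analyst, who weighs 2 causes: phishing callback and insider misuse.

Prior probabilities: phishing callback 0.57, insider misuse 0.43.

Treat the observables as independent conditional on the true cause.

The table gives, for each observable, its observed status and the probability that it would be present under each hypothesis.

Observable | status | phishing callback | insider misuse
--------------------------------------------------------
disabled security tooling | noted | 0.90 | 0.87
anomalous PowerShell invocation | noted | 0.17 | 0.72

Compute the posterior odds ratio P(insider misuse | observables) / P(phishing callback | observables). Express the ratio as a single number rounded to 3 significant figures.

The normalizing constant cancels in an odds ratio, so compute prior × likelihood for the two hypotheses only:
  insider misuse: 0.43 × 0.87 × 0.72 = 0.26935
  phishing callback: 0.57 × 0.90 × 0.17 = 0.08721
Posterior odds = 0.26935 / 0.08721 ≈ 3.09.

3.09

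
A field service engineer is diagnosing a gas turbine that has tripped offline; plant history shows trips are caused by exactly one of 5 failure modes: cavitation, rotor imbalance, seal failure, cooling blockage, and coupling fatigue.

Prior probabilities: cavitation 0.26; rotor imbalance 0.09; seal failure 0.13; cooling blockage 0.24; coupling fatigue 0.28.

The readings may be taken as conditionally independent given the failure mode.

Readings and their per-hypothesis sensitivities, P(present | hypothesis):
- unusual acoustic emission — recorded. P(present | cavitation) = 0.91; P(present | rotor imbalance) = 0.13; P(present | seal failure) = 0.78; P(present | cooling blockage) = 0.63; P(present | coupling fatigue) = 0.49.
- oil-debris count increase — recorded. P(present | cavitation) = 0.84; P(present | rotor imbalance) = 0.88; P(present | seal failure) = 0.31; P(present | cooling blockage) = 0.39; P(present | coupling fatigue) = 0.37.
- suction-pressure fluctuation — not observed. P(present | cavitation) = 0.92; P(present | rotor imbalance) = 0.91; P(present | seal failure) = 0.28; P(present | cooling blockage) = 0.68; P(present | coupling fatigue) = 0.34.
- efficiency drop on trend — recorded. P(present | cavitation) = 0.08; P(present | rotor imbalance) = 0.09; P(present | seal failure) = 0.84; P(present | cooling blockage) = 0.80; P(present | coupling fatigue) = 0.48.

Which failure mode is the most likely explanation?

For each hypothesis, the unnormalized posterior weight is prior × product of the reading likelihoods (using 1 − P(present | H) for each absent reading):
  cavitation: 0.26 × 0.91 × 0.84 × (1 − 0.92) × 0.08 = 0.001272
  rotor imbalance: 0.09 × 0.13 × 0.88 × (1 − 0.91) × 0.09 = 8.3398e-05
  seal failure: 0.13 × 0.78 × 0.31 × (1 − 0.28) × 0.84 = 0.019011
  cooling blockage: 0.24 × 0.63 × 0.39 × (1 − 0.68) × 0.80 = 0.015096
  coupling fatigue: 0.28 × 0.49 × 0.37 × (1 − 0.34) × 0.48 = 0.016082
Normalizing constant Z = 0.001272 + 8.3398e-05 + 0.019011 + 0.015096 + 0.016082 = 0.051544.
P(cavitation | evidence) ≈ 0.001272 / 0.051544 ≈ 0.025
P(rotor imbalance | evidence) ≈ 8.3398e-05 / 0.051544 ≈ 0.002
P(seal failure | evidence) ≈ 0.019011 / 0.051544 ≈ 0.369
P(cooling blockage | evidence) ≈ 0.015096 / 0.051544 ≈ 0.293
P(coupling fatigue | evidence) ≈ 0.016082 / 0.051544 ≈ 0.312
The largest is 0.369, so seal failure is most probable.

seal failure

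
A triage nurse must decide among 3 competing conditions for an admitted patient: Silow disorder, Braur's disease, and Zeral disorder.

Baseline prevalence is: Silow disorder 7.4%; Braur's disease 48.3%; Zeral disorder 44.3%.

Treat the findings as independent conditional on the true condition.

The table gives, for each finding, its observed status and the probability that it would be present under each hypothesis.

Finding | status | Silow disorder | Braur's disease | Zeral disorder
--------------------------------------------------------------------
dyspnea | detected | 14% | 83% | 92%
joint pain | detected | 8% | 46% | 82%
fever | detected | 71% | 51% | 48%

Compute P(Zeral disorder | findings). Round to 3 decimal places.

By Bayes' rule with conditional independence, the unnormalized weight for each hypothesis is prior × ∏ likelihoods:
  Silow disorder: 0.074 × 0.14 × 0.08 × 0.71 = 0.00058845
  Braur's disease: 0.483 × 0.83 × 0.46 × 0.51 = 0.094049
  Zeral disorder: 0.443 × 0.92 × 0.82 × 0.48 = 0.16042
Marginal likelihood of the evidence = 0.25505.
P(Zeral disorder | evidence) = 0.16042 / 0.25505 ≈ 0.629.

0.629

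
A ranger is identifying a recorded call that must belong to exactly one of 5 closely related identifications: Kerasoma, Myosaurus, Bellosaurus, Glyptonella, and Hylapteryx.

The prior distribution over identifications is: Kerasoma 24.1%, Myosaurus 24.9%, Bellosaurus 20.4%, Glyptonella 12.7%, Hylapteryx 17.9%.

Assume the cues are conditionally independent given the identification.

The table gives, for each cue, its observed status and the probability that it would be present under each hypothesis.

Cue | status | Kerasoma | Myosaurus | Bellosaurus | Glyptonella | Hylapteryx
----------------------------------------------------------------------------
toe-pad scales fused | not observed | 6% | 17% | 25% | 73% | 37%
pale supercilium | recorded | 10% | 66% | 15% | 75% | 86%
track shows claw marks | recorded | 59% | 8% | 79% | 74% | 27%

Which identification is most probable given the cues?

Hylapteryx

By Bayes' rule with conditional independence, the unnormalized weight for each hypothesis is prior × ∏ likelihoods (using 1 − P(present | H) for each absent cue):
  Kerasoma: 0.241 × (1 − 0.06) × 0.10 × 0.59 = 0.013366
  Myosaurus: 0.249 × (1 − 0.17) × 0.66 × 0.08 = 0.010912
  Bellosaurus: 0.204 × (1 − 0.25) × 0.15 × 0.79 = 0.018131
  Glyptonella: 0.127 × (1 − 0.73) × 0.75 × 0.74 = 0.019031
  Hylapteryx: 0.179 × (1 − 0.37) × 0.86 × 0.27 = 0.026185
The unnormalized weights sum to 0.087625.
P(Kerasoma | evidence) ≈ 0.013366 / 0.087625 ≈ 0.153
P(Myosaurus | evidence) ≈ 0.010912 / 0.087625 ≈ 0.125
P(Bellosaurus | evidence) ≈ 0.018131 / 0.087625 ≈ 0.207
P(Glyptonella | evidence) ≈ 0.019031 / 0.087625 ≈ 0.217
P(Hylapteryx | evidence) ≈ 0.026185 / 0.087625 ≈ 0.299
The largest is 0.299, so Hylapteryx is most probable.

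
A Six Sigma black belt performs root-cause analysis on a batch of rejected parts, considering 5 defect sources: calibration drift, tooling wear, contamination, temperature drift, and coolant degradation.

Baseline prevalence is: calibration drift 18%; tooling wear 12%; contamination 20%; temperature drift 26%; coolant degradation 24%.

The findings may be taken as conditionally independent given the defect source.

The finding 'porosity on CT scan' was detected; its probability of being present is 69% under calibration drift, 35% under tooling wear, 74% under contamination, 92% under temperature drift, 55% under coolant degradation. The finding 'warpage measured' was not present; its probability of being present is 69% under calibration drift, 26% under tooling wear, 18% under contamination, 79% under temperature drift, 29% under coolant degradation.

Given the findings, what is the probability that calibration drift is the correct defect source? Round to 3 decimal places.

Multiply each prior by the joint likelihood of the evidence pattern (using 1 − P(present | H) for each absent finding):
  calibration drift: 0.18 × 0.69 × (1 − 0.69) = 0.038502
  tooling wear: 0.12 × 0.35 × (1 − 0.26) = 0.03108
  contamination: 0.20 × 0.74 × (1 − 0.18) = 0.12136
  temperature drift: 0.26 × 0.92 × (1 − 0.79) = 0.050232
  coolant degradation: 0.24 × 0.55 × (1 − 0.29) = 0.09372
Marginal likelihood of the evidence = 0.33489.
P(calibration drift | evidence) = 0.038502 / 0.33489 ≈ 0.115.

0.115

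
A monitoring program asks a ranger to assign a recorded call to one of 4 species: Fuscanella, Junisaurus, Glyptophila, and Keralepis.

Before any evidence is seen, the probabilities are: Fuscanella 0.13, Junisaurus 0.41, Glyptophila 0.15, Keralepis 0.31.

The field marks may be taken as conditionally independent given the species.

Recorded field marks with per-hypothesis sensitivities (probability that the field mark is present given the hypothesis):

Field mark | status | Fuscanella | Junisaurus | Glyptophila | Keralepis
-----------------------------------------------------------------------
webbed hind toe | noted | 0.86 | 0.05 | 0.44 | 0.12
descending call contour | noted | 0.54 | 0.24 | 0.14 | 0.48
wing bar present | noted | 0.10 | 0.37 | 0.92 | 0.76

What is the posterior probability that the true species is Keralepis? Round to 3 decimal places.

By Bayes' rule with conditional independence, the unnormalized weight for each hypothesis is prior × ∏ likelihoods:
  Fuscanella: 0.13 × 0.86 × 0.54 × 0.10 = 0.0060372
  Junisaurus: 0.41 × 0.05 × 0.24 × 0.37 = 0.0018204
  Glyptophila: 0.15 × 0.44 × 0.14 × 0.92 = 0.0085008
  Keralepis: 0.31 × 0.12 × 0.48 × 0.76 = 0.013571
Marginal likelihood of the evidence = 0.029929.
P(Keralepis | evidence) = 0.013571 / 0.029929 ≈ 0.453.

0.453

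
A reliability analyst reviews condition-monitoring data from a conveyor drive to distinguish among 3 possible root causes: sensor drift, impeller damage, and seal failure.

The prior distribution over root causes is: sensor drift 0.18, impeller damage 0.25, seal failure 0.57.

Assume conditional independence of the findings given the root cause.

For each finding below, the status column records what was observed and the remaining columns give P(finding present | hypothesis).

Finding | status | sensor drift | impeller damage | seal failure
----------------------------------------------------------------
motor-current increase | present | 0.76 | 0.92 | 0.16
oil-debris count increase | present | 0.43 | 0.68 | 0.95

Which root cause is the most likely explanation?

impeller damage

For each hypothesis, the unnormalized posterior weight is prior × product of the finding likelihoods:
  sensor drift: 0.18 × 0.76 × 0.43 = 0.058824
  impeller damage: 0.25 × 0.92 × 0.68 = 0.1564
  seal failure: 0.57 × 0.16 × 0.95 = 0.08664
Normalizing constant Z = 0.058824 + 0.1564 + 0.08664 = 0.30186.
P(sensor drift | evidence) ≈ 0.058824 / 0.30186 ≈ 0.195
P(impeller damage | evidence) ≈ 0.1564 / 0.30186 ≈ 0.518
P(seal failure | evidence) ≈ 0.08664 / 0.30186 ≈ 0.287
The largest is 0.518, so impeller damage is most probable.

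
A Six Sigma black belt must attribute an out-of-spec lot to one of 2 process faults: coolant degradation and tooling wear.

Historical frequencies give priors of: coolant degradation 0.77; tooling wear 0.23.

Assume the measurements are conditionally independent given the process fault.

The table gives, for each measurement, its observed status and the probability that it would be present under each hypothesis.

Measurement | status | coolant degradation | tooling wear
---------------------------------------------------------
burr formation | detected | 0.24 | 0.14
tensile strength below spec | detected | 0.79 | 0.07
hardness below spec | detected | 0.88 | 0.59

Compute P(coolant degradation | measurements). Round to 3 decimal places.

For each hypothesis, the unnormalized posterior weight is prior × product of the measurement likelihoods:
  coolant degradation: 0.77 × 0.24 × 0.79 × 0.88 = 0.12847
  tooling wear: 0.23 × 0.14 × 0.07 × 0.59 = 0.0013299
Marginal likelihood of the evidence = 0.1298.
P(coolant degradation | evidence) = 0.12847 / 0.1298 ≈ 0.990.

0.990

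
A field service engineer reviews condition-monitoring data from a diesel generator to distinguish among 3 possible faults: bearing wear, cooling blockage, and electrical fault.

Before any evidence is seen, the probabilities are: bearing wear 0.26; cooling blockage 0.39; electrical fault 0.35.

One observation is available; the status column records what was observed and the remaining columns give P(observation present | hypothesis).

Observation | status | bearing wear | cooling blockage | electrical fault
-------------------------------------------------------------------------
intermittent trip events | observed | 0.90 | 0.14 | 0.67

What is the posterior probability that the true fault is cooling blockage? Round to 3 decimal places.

0.104

Multiply each prior by the likelihood of the observation:
  bearing wear: 0.26 × 0.90 = 0.234
  cooling blockage: 0.39 × 0.14 = 0.0546
  electrical fault: 0.35 × 0.67 = 0.2345
Normalizing constant Z = 0.234 + 0.0546 + 0.2345 = 0.5231.
P(cooling blockage | evidence) = 0.0546 / 0.5231 ≈ 0.104.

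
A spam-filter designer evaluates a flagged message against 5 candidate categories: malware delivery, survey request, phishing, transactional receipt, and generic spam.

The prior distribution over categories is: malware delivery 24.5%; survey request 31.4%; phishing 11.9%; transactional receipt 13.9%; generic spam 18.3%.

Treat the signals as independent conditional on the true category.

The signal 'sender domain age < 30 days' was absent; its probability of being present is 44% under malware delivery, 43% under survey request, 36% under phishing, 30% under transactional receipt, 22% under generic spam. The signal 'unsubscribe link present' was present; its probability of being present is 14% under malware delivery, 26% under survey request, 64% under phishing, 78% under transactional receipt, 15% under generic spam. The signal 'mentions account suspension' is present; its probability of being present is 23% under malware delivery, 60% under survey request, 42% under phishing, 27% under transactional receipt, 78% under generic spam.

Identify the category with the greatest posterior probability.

For each hypothesis, the unnormalized posterior weight is prior × product of the signal likelihoods (using 1 − P(present | H) for each absent signal):
  malware delivery: 0.245 × (1 − 0.44) × 0.14 × 0.23 = 0.0044178
  survey request: 0.314 × (1 − 0.43) × 0.26 × 0.60 = 0.027921
  phishing: 0.119 × (1 − 0.36) × 0.64 × 0.42 = 0.020472
  transactional receipt: 0.139 × (1 − 0.30) × 0.78 × 0.27 = 0.020491
  generic spam: 0.183 × (1 − 0.22) × 0.15 × 0.78 = 0.016701
The unnormalized weights sum to 0.090002.
P(malware delivery | evidence) ≈ 0.0044178 / 0.090002 ≈ 0.049
P(survey request | evidence) ≈ 0.027921 / 0.090002 ≈ 0.310
P(phishing | evidence) ≈ 0.020472 / 0.090002 ≈ 0.227
P(transactional receipt | evidence) ≈ 0.020491 / 0.090002 ≈ 0.228
P(generic spam | evidence) ≈ 0.016701 / 0.090002 ≈ 0.186
The largest is 0.310, so survey request is most probable.

survey request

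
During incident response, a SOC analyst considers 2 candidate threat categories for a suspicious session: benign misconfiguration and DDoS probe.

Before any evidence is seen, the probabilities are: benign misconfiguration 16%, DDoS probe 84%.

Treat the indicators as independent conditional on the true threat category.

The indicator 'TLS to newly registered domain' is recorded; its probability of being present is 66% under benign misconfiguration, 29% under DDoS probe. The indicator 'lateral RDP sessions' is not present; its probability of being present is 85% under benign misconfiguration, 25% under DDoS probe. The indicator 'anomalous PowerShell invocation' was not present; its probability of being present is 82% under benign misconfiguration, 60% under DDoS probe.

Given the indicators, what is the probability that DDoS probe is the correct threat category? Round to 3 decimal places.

Multiply each prior by the joint likelihood of the indicator pattern (using 1 − P(present | H) for each absent indicator):
  benign misconfiguration: 0.16 × 0.66 × (1 − 0.85) × (1 − 0.82) = 0.0028512
  DDoS probe: 0.84 × 0.29 × (1 − 0.25) × (1 − 0.60) = 0.07308
The unnormalized weights sum to 0.075931.
P(DDoS probe | evidence) = 0.07308 / 0.075931 ≈ 0.962.

0.962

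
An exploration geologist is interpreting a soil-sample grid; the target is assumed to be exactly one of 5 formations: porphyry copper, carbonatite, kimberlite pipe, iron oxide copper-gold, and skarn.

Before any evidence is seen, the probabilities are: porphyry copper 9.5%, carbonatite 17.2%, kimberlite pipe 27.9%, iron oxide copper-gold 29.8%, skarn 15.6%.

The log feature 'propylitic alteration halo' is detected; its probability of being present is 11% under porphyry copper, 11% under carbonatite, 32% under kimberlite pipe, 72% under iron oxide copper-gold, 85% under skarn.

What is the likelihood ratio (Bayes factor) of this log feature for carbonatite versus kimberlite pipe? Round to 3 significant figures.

Likelihood of this log feature under each hypothesis:
  carbonatite: 0.11
  kimberlite pipe: 0.32
Bayes factor = 0.11 / 0.32 ≈ 0.344

0.344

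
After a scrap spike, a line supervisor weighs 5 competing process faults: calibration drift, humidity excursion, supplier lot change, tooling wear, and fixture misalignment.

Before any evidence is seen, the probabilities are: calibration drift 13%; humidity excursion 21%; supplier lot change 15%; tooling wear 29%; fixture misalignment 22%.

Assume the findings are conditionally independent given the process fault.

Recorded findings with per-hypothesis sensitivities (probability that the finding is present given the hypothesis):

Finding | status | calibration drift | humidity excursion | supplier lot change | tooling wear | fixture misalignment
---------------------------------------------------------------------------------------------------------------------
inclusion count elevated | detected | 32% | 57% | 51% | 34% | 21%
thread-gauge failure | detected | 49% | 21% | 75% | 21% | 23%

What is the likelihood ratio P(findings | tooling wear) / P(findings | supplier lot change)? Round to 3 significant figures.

0.187

The Bayes factor is the ratio of the joint likelihoods of the evidence pattern under the two hypotheses.
  tooling wear: 0.34 × 0.21 = 0.0714
  supplier lot change: 0.51 × 0.75 = 0.3825
Bayes factor = 0.0714 / 0.3825 ≈ 0.187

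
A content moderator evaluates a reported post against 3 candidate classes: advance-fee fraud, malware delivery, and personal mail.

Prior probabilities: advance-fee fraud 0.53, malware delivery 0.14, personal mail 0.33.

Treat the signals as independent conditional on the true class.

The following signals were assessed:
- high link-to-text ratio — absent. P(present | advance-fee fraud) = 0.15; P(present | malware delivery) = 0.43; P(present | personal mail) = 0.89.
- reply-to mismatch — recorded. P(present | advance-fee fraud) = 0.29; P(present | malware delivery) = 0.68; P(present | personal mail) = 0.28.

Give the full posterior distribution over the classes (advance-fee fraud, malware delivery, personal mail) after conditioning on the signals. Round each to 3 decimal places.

0.670, 0.278, 0.052

By Bayes' rule with conditional independence, the unnormalized weight for each hypothesis is prior × ∏ likelihoods (using 1 − P(present | H) for each absent signal):
  advance-fee fraud: 0.53 × (1 − 0.15) × 0.29 = 0.13064
  malware delivery: 0.14 × (1 − 0.43) × 0.68 = 0.054264
  personal mail: 0.33 × (1 − 0.89) × 0.28 = 0.010164
Normalizing constant Z = 0.13064 + 0.054264 + 0.010164 = 0.19507.
P(advance-fee fraud | evidence) = 0.13064 / 0.19507 ≈ 0.670
P(malware delivery | evidence) = 0.054264 / 0.19507 ≈ 0.278
P(personal mail | evidence) = 0.010164 / 0.19507 ≈ 0.052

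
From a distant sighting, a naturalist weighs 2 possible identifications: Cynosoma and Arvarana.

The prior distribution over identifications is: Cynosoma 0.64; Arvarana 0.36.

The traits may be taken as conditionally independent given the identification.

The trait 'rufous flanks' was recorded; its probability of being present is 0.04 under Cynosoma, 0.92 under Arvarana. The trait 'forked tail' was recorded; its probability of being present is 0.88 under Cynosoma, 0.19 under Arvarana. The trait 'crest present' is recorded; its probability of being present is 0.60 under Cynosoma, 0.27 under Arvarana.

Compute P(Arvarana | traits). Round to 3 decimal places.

By Bayes' rule with conditional independence, the unnormalized weight for each hypothesis is prior × ∏ likelihoods:
  Cynosoma: 0.64 × 0.04 × 0.88 × 0.60 = 0.013517
  Arvarana: 0.36 × 0.92 × 0.19 × 0.27 = 0.016991
Normalizing constant Z = 0.013517 + 0.016991 = 0.030507.
P(Arvarana | evidence) = 0.016991 / 0.030507 ≈ 0.557.

0.557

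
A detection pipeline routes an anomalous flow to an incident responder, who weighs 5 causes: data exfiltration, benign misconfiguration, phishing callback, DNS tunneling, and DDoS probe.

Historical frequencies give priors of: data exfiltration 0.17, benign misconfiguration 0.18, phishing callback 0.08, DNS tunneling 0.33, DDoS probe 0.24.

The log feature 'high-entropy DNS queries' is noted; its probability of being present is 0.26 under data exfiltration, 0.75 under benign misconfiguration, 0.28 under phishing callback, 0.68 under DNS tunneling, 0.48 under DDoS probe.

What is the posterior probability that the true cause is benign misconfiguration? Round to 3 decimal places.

0.249

Multiply each prior by the likelihood of the log feature:
  data exfiltration: 0.17 × 0.26 = 0.0442
  benign misconfiguration: 0.18 × 0.75 = 0.135
  phishing callback: 0.08 × 0.28 = 0.0224
  DNS tunneling: 0.33 × 0.68 = 0.2244
  DDoS probe: 0.24 × 0.48 = 0.1152
The unnormalized weights sum to 0.5412.
P(benign misconfiguration | evidence) = 0.135 / 0.5412 ≈ 0.249.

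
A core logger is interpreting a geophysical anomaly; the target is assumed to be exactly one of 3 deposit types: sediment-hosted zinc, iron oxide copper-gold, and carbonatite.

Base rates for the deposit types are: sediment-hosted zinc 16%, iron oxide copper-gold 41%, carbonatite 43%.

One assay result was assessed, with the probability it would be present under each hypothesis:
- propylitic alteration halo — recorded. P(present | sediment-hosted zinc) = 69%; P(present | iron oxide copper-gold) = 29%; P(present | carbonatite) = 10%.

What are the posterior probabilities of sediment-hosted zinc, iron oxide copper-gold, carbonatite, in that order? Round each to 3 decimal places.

0.405, 0.437, 0.158

By Bayes' rule, the unnormalized weight for each hypothesis is prior × likelihood:
  sediment-hosted zinc: 0.16 × 0.69 = 0.1104
  iron oxide copper-gold: 0.41 × 0.29 = 0.1189
  carbonatite: 0.43 × 0.10 = 0.043
Normalizing constant Z = 0.1104 + 0.1189 + 0.043 = 0.2723.
P(sediment-hosted zinc | evidence) = 0.1104 / 0.2723 ≈ 0.405
P(iron oxide copper-gold | evidence) = 0.1189 / 0.2723 ≈ 0.437
P(carbonatite | evidence) = 0.043 / 0.2723 ≈ 0.158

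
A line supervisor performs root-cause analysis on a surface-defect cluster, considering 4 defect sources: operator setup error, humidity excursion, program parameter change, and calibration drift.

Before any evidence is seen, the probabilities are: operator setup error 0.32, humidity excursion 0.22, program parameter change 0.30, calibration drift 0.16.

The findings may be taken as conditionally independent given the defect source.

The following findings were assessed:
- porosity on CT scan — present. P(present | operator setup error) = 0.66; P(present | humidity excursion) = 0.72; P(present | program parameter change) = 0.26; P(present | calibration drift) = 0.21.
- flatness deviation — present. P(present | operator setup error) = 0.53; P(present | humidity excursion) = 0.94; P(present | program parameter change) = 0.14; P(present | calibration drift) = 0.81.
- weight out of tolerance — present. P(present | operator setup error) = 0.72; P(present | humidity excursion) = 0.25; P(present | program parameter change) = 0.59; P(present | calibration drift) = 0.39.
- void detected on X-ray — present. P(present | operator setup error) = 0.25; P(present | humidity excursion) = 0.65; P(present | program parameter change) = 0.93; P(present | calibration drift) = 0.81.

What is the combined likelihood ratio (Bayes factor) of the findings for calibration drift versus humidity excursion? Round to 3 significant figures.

Take the product of per-finding likelihoods under each hypothesis, then divide.
  calibration drift: 0.21 × 0.81 × 0.39 × 0.81 = 0.053735
  humidity excursion: 0.72 × 0.94 × 0.25 × 0.65 = 0.10998
Bayes factor = 0.053735 / 0.10998 ≈ 0.489

0.489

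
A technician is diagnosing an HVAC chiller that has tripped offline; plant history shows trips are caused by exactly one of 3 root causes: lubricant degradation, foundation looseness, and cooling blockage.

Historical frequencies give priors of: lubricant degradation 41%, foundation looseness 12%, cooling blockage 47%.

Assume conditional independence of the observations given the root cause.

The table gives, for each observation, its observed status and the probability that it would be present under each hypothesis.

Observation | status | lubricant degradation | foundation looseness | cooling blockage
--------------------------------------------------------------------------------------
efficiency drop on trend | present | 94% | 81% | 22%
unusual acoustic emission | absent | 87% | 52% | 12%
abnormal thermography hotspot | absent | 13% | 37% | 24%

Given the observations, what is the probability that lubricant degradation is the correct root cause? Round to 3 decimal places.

For each hypothesis, the unnormalized posterior weight is prior × product of the observation likelihoods (using 1 − P(present | H) for each absent observation):
  lubricant degradation: 0.41 × 0.94 × (1 − 0.87) × (1 − 0.13) = 0.043589
  foundation looseness: 0.12 × 0.81 × (1 − 0.52) × (1 − 0.37) = 0.029393
  cooling blockage: 0.47 × 0.22 × (1 − 0.12) × (1 − 0.24) = 0.069154
The unnormalized weights sum to 0.14214.
P(lubricant degradation | evidence) = 0.043589 / 0.14214 ≈ 0.307.

0.307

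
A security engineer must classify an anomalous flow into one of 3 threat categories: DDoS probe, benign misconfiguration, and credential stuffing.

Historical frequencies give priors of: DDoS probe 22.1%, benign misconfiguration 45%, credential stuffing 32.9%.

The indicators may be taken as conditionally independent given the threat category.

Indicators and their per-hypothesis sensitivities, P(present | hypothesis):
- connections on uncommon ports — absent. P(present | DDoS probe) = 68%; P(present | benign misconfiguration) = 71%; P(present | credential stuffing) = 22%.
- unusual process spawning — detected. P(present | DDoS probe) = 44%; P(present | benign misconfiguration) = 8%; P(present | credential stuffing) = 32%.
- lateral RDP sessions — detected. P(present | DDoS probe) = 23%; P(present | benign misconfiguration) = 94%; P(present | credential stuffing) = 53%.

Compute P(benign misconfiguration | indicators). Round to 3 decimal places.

0.162

Multiply each prior by the joint likelihood of the indicator pattern (using 1 − P(present | H) for each absent indicator):
  DDoS probe: 0.221 × (1 − 0.68) × 0.44 × 0.23 = 0.0071569
  benign misconfiguration: 0.450 × (1 − 0.71) × 0.08 × 0.94 = 0.0098136
  credential stuffing: 0.329 × (1 − 0.22) × 0.32 × 0.53 = 0.043523
The unnormalized weights sum to 0.060493.
P(benign misconfiguration | evidence) = 0.0098136 / 0.060493 ≈ 0.162.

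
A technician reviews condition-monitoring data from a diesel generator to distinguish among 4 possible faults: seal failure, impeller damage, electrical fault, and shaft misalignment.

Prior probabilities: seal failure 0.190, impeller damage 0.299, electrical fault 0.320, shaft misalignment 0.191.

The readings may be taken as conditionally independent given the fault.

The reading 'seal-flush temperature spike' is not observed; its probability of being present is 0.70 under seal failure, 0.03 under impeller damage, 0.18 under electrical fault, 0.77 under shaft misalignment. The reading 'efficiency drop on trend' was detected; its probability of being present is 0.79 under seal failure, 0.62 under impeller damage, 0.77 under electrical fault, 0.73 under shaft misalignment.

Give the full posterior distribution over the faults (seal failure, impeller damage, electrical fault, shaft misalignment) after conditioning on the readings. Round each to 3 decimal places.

By Bayes' rule with conditional independence, the unnormalized weight for each hypothesis is prior × ∏ likelihoods (using 1 − P(present | H) for each absent reading):
  seal failure: 0.190 × (1 − 0.70) × 0.79 = 0.04503
  impeller damage: 0.299 × (1 − 0.03) × 0.62 = 0.17982
  electrical fault: 0.320 × (1 − 0.18) × 0.77 = 0.20205
  shaft misalignment: 0.191 × (1 − 0.77) × 0.73 = 0.032069
Normalizing constant Z = 0.04503 + 0.17982 + 0.20205 + 0.032069 = 0.45897.
P(seal failure | evidence) = 0.04503 / 0.45897 ≈ 0.098
P(impeller damage | evidence) = 0.17982 / 0.45897 ≈ 0.392
P(electrical fault | evidence) = 0.20205 / 0.45897 ≈ 0.440
P(shaft misalignment | evidence) = 0.032069 / 0.45897 ≈ 0.070

0.098, 0.392, 0.440, 0.070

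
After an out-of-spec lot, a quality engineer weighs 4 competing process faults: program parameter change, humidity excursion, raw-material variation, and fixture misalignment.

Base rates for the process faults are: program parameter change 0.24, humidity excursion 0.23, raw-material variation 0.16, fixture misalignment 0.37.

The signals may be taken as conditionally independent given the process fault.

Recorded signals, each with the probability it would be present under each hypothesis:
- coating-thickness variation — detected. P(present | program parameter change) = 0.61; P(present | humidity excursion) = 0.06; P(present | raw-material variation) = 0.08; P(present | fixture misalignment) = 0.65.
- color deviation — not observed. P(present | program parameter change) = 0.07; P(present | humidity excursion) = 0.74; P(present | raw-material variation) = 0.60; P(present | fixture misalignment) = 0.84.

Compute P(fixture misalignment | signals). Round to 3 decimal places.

0.210

For each hypothesis, the unnormalized posterior weight is prior × product of the signal likelihoods (using 1 − P(present | H) for each absent signal):
  program parameter change: 0.24 × 0.61 × (1 − 0.07) = 0.13615
  humidity excursion: 0.23 × 0.06 × (1 − 0.74) = 0.003588
  raw-material variation: 0.16 × 0.08 × (1 − 0.60) = 0.00512
  fixture misalignment: 0.37 × 0.65 × (1 − 0.84) = 0.03848
Marginal likelihood of the evidence = 0.18334.
P(fixture misalignment | evidence) = 0.03848 / 0.18334 ≈ 0.210.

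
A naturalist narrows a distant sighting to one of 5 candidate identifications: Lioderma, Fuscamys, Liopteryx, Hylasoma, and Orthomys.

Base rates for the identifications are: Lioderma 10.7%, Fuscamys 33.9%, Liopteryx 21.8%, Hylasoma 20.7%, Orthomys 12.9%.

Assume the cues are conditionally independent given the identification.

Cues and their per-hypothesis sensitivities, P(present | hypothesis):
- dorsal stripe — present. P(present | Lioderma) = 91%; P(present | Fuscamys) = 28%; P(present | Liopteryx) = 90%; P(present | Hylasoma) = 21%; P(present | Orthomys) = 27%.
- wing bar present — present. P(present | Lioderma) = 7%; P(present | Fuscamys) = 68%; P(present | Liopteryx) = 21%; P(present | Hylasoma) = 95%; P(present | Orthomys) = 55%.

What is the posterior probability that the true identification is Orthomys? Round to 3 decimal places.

0.111

Multiply each prior by the joint likelihood of the cue pattern:
  Lioderma: 0.107 × 0.91 × 0.07 = 0.0068159
  Fuscamys: 0.339 × 0.28 × 0.68 = 0.064546
  Liopteryx: 0.218 × 0.90 × 0.21 = 0.041202
  Hylasoma: 0.207 × 0.21 × 0.95 = 0.041296
  Orthomys: 0.129 × 0.27 × 0.55 = 0.019156
Normalizing constant Z = 0.0068159 + 0.064546 + 0.041202 + 0.041296 + 0.019156 = 0.17302.
P(Orthomys | evidence) = 0.019156 / 0.17302 ≈ 0.111.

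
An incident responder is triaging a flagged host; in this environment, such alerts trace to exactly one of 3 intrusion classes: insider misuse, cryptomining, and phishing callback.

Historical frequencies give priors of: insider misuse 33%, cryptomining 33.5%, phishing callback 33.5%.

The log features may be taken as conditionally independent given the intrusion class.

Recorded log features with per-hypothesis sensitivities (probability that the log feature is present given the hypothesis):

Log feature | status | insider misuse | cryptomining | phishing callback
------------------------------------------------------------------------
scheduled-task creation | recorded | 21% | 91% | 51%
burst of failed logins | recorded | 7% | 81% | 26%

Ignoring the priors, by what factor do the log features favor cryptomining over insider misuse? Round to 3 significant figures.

50.1

Take the product of per-log feature likelihoods under each hypothesis, then divide.
  cryptomining: 0.91 × 0.81 = 0.7371
  insider misuse: 0.21 × 0.07 = 0.0147
Bayes factor = 0.7371 / 0.0147 ≈ 50.1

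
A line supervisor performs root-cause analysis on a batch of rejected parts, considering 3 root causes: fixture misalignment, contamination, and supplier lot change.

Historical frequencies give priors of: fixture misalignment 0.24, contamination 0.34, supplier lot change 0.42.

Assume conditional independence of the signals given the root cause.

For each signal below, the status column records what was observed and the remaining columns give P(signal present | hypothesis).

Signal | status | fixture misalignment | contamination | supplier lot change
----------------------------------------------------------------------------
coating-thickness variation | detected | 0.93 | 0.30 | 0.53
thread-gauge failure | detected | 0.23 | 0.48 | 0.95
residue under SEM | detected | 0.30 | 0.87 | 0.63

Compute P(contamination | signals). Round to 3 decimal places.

0.223

By Bayes' rule with conditional independence, the unnormalized weight for each hypothesis is prior × ∏ likelihoods:
  fixture misalignment: 0.24 × 0.93 × 0.23 × 0.30 = 0.015401
  contamination: 0.34 × 0.30 × 0.48 × 0.87 = 0.042595
  supplier lot change: 0.42 × 0.53 × 0.95 × 0.63 = 0.13323
The unnormalized weights sum to 0.19122.
P(contamination | evidence) = 0.042595 / 0.19122 ≈ 0.223.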